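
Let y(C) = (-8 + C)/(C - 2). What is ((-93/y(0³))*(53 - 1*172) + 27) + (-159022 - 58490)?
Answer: -858873/4 ≈ -2.1472e+5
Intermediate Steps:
y(C) = (-8 + C)/(-2 + C)
((-93/y(0³))*(53 - 1*172) + 27) + (-159022 - 58490) = ((-93*(-2 + 0³)/(-8 + 0³))*(53 - 1*172) + 27) + (-159022 - 58490) = ((-93*(-2 + 0)/(-8 + 0))*(53 - 172) + 27) - 217512 = (-93/(-8/(-2))*(-119) + 27) - 217512 = (-93/((-½*(-8)))*(-119) + 27) - 217512 = (-93/4*(-119) + 27) - 217512 = (11067/4 + 27) - 217512 = 11175/4 - 217512 = -858873/4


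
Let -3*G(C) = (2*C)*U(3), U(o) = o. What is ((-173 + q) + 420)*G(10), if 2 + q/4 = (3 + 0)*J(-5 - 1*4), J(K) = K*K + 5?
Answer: -25420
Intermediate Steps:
J(K) = 5 + K² (J(K) = K² + 5 = 5 + K²)
q = 1024 (q = -8 + 4*((3 + 0)*(5 + (-5 - 1*4)²)) = -8 + 4*(3*(5 + (-5 - 4)²)) = -8 + 4*(3*(5 + (-9)²)) = -8 + 4*(3*(5 + 81)) = -8 + 4*(3*86) = -8 + 4*258 = -8 + 1032 = 1024)
G(C) = -2*C (G(C) = -2*C*3/3 = -2*C)
((-173 + q) + 420)*G(10) = ((-173 + 1024) + 420)*(-2*10) = (851 + 420)*(-20) = 1271*(-20) = -25420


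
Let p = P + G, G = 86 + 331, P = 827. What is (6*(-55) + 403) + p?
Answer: 1317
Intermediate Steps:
G = 417
p = 1244 (p = 827 + 417 = 1244)
(6*(-55) + 403) + p = (6*(-55) + 403) + 1244 = (-330 + 403) + 1244 = 73 + 1244 = 1317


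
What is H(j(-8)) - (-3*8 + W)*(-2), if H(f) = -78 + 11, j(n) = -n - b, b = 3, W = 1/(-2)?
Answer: -116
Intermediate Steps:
W = -½ ≈ -0.50000
j(n) = -3 - n (j(n) = -n - 1*3 = -n - 3 = -3 - n)
H(f) = -67
H(j(-8)) - (-3*8 + W)*(-2) = -67 - (-3*8 - ½)*(-2) = -67 - (-24 - ½)*(-2) = -67 - (-49)*(-2)/2 = -67 - 1*49 = -67 - 49 = -116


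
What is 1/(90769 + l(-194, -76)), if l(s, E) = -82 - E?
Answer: 1/90763 ≈ 1.1018e-5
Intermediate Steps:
1/(90769 + l(-194, -76)) = 1/(90769 + (-82 - 1*(-76))) = 1/(90769 + (-82 + 76)) = 1/(90769 - 6) = 1/90763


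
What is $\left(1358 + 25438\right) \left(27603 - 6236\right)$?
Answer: $572550132$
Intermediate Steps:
$\left(1358 + 25438\right) \left(27603 - 6236\right) = 26796 \cdot 21367 = 572550132$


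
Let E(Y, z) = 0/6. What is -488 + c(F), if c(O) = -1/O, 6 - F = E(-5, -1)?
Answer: -2929/6 ≈ -488.17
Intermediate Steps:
E(Y, z) = 0 (E(Y, z) = 0*(1/6) = 0)
F = 6 (F = 6 - 1*0 = 6 + 0 = 6)
-488 + c(F) = -488 - 1/6 = -2929/6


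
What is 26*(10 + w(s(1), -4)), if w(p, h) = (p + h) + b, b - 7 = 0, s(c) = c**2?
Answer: 364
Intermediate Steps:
b = 7 (b = 7 + 0 = 7)
w(p, h) = 7 + h + p (w(p, h) = (p + h) + 7 = (h + p) + 7 = 7 + h + p)
26*(10 + w(s(1), -4)) = 26*(10 + (7 - 4 + 1**2)) = 26*(10 + (7 - 4 + 1)) = 26*(10 + 4) = 26*14 = 364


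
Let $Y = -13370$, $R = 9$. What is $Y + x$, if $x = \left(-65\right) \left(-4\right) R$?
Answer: $-11030$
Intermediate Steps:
$x = 2340$ ($x = \left(-65\right) \left(-4\right) 9 = 260 \cdot 9 = 2340$)
$Y + x = -13370 + 2340 = -11030$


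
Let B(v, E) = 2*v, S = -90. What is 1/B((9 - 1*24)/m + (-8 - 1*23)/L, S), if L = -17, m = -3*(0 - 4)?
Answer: 34/39 ≈ 0.87179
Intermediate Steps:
m = 12 (m = -3*(-4) = 12)
1/B((9 - 1*24)/m + (-8 - 1*23)/L, S) = 1/(2*((9 - 1*24)/12 + (-8 - 1*23)/(-17))) = 1/(2*((9 - 24)*(1/12) + (-8 - 23)*(-1/17))) = 1/(2*(-15*1/12 - 31*(-1/17))) = 1/(2*(-5/4 + 31/17)) = 1/(2*(39/68)) = 1/(39/34) = 34/39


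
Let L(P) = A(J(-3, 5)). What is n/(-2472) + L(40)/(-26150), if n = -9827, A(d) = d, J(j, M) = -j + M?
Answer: 128478137/32321400 ≈ 3.9750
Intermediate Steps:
J(j, M) = M - j
L(P) = 8 (L(P) = 5 - 1*(-3) = 5 + 3 = 8)
n/(-2472) + L(40)/(-26150) = -9827/(-2472) + 8/(-26150) = -9827*(-1/2472) + 8*(-1/26150) = 9827/2472 - 4/13075 = 128478137/32321400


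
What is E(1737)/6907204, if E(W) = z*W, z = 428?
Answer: 185859/1726801 ≈ 0.10763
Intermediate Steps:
E(W) = 428*W
E(1737)/6907204 = (428*1737)/6907204 = 743436*(1/6907204) = 185859/1726801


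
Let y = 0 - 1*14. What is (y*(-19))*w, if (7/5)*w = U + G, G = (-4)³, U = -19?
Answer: -15770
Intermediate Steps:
G = -64
y = -14 (y = 0 - 14 = -14)
w = -415/7 (w = 5*(-19 - 64)/7 = (5/7)*(-83) = -415/7 ≈ -59.286)
(y*(-19))*w = -14*(-19)*(-415/7) = 266*(-415/7) = -15770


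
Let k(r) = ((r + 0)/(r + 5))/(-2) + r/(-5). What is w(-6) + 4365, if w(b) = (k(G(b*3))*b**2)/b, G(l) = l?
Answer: 282591/65 ≈ 4347.6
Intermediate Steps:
k(r) = -r/5 - r/(2*(5 + r)) (k(r) = (r/(5 + r))*(-1/2) + r*(-1/5) = -r/(2*(5 + r)) - r/5 = -r/5 - r/(2*(5 + r)))
w(b) = -3*b**2*(15 + 6*b)/(50 + 30*b) (w(b) = ((-b*3*(15 + 2*(b*3))/(50 + 10*(b*3)))*b**2)/b = ((-3*b*(15 + 2*(3*b))/(50 + 10*(3*b)))*b**2)/b = ((-3*b*(15 + 6*b)/(50 + 30*b))*b**2)/b = (-3*b**3*(15 + 6*b)/(50 + 30*b))/b = -3*b**2*(15 + 6*b)/(50 + 30*b))
w(-6) + 4365 = (9/10)*(-6)**2*(-5 - 2*(-6))/(5 + 3*(-6)) + 4365 = (9/10)*36*(-5 + 12)/(5 - 18) + 4365 = (9/10)*36*7/(-13) + 4365 = (9/10)*36*(-1/13)*7 + 4365 = -1134/65 + 4365 = 282591/65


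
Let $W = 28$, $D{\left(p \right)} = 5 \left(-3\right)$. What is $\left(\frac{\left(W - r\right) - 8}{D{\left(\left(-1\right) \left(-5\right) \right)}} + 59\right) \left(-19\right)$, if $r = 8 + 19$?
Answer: $- \frac{16948}{15} \approx -1129.9$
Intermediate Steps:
$r = 27$
$D{\left(p \right)} = -15$
$\left(\frac{\left(W - r\right) - 8}{D{\left(\left(-1\right) \left(-5\right) \right)}} + 59\right) \left(-19\right) = \left(\frac{\left(28 - 27\right) - 8}{-15} + 59\right) \left(-19\right) = \left(\left(\left(28 - 27\right) - 8\right) \left(- \frac{1}{15}\right) + 59\right) \left(-19\right) = \left(\left(1 - 8\right) \left(- \frac{1}{15}\right) + 59\right) \left(-19\right) = \left(\left(-7\right) \left(- \frac{1}{15}\right) + 59\right) \left(-19\right) = \left(\frac{7}{15} + 59\right) \left(-19\right) = \frac{892}{15} \left(-19\right) = - \frac{16948}{15}$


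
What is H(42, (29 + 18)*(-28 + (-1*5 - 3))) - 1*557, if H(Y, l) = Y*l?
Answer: -71621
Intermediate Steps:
H(42, (29 + 18)*(-28 + (-1*5 - 3))) - 1*557 = 42*((29 + 18)*(-28 + (-1*5 - 3))) - 1*557 = 42*(47*(-28 + (-5 - 3))) - 557 = 42*(47*(-28 - 8)) - 557 = 42*(47*(-36)) - 557 = 42*(-1692) - 557 = -71064 - 557 = -71621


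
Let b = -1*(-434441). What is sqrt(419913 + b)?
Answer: sqrt(854354) ≈ 924.31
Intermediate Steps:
b = 434441
sqrt(419913 + b) = sqrt(419913 + 434441) = sqrt(854354)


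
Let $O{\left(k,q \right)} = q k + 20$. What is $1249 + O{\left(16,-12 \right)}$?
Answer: $1077$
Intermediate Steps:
$O{\left(k,q \right)} = 20 + k q$ ($O{\left(k,q \right)} = k q + 20 = 20 + k q$)
$1249 + O{\left(16,-12 \right)} = 1249 + \left(20 + 16 \left(-12\right)\right) = 1249 + \left(20 - 192\right) = 1249 - 172 = 1077$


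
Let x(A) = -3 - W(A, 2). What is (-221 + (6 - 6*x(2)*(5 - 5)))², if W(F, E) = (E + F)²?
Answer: 46225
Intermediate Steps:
x(A) = -3 - (2 + A)²
(-221 + (6 - 6*x(2)*(5 - 5)))² = (-221 + (6 - 6*(-3 - (2 + 2)²)*(5 - 5)))² = (-221 + (6 - 6*(-3 - 1*4²)*0))² = (-221 + (6 - 6*(-3 - 1*16)*0))² = (-221 + (6 - 6*(-3 - 16)*0))² = (-221 + (6 - (-114)*0))² = (-221 + (6 - 6*0))² = (-221 + (6 + 0))² = (-221 + 6)² = (-215)² = 46225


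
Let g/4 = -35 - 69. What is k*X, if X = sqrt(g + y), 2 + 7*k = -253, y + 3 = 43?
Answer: -510*I*sqrt(94)/7 ≈ -706.38*I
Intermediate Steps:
y = 40 (y = -3 + 43 = 40)
k = -255/7 (k = -2/7 + (1/7)*(-253) = -2/7 - 253/7 = -255/7 ≈ -36.429)
g = -416 (g = 4*(-35 - 69) = 4*(-104) = -416)
X = 2*I*sqrt(94) (X = sqrt(-416 + 40) = sqrt(-376) = 2*I*sqrt(94) ≈ 19.391*I)
k*X = -510*I*sqrt(94)/7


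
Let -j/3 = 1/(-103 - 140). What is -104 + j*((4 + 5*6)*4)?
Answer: -8288/81 ≈ -102.32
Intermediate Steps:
j = 1/81 (j = -3/(-103 - 140) = -3/(-243) = -3*(-1/243) = 1/81 ≈ 0.012346)
-104 + j*((4 + 5*6)*4) = -104 + ((4 + 5*6)*4)/81 = -104 + ((4 + 30)*4)/81 = -104 + (34*4)/81 = -104 + (1/81)*136 = -104 + 136/81 = -8288/81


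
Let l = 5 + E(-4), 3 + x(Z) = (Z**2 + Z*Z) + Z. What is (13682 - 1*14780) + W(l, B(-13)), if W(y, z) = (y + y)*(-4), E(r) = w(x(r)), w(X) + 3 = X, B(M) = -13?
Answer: -1314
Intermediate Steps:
x(Z) = -3 + Z + 2*Z**2 (x(Z) = -3 + ((Z**2 + Z*Z) + Z) = -3 + ((Z**2 + Z**2) + Z) = -3 + (2*Z**2 + Z) = -3 + (Z + 2*Z**2) = -3 + Z + 2*Z**2)
w(X) = -3 + X
E(r) = -6 + r + 2*r**2 (E(r) = -3 + (-3 + r + 2*r**2) = -6 + r + 2*r**2)
l = 27 (l = 5 + (-6 - 4 + 2*(-4)**2) = 5 + (-6 - 4 + 2*16) = 5 + (-6 - 4 + 32) = 5 + 22 = 27)
W(y, z) = -8*y (W(y, z) = (2*y)*(-4) = -8*y)
(13682 - 1*14780) + W(l, B(-13)) = (13682 - 1*14780) - 8*27 = (13682 - 14780) - 216 = -1098 - 216 = -1314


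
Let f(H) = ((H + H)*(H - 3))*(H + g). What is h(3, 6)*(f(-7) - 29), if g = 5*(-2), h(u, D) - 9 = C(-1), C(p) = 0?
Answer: -21681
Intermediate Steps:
h(u, D) = 9 (h(u, D) = 9 + 0 = 9)
g = -10
f(H) = 2*H*(-10 + H)*(-3 + H) (f(H) = ((H + H)*(H - 3))*(H - 10) = ((2*H)*(-3 + H))*(-10 + H) = (2*H*(-3 + H))*(-10 + H) = 2*H*(-10 + H)*(-3 + H))
h(3, 6)*(f(-7) - 29) = 9*(2*(-7)*(30 + (-7)² - 13*(-7)) - 29) = 9*(2*(-7)*(30 + 49 + 91) - 29) = 9*(2*(-7)*170 - 29) = 9*(-2380 - 29) = 9*(-2409) = -21681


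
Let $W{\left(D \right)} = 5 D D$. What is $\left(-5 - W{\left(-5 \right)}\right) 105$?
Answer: $-13650$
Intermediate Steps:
$W{\left(D \right)} = 5 D^{2}$
$\left(-5 - W{\left(-5 \right)}\right) 105 = \left(-5 - 5 \left(-5\right)^{2}\right) 105 = \left(-5 - 5 \cdot 25\right) 105 = \left(-5 - 125\right) 105 = \left(-130\right) 105 = -13650$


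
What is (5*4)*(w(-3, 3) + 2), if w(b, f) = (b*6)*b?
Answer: 1120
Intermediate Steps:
w(b, f) = 6*b**2 (w(b, f) = (6*b)*b = 6*b**2)
(5*4)*(w(-3, 3) + 2) = (5*4)*(6*(-3)**2 + 2) = 20*(6*9 + 2) = 20*(54 + 2) = 20*56 = 1120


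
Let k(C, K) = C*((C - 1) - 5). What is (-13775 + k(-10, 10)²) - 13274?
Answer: -1449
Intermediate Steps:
k(C, K) = C*(-6 + C) (k(C, K) = C*((-1 + C) - 5) = C*(-6 + C))
(-13775 + k(-10, 10)²) - 13274 = (-13775 + (-10*(-6 - 10))²) - 13274 = (-13775 + (-10*(-16))²) - 13274 = (-13775 + 160²) - 13274 = (-13775 + 25600) - 13274 = 11825 - 13274 = -1449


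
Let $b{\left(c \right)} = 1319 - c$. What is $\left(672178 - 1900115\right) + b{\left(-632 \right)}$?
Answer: $-1225986$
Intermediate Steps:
$\left(672178 - 1900115\right) + b{\left(-632 \right)} = \left(672178 - 1900115\right) + \left(1319 - -632\right) = -1227937 + \left(1319 + 632\right) = -1227937 + 1951 = -1225986$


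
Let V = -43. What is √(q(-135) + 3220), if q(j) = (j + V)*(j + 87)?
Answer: 2*√2941 ≈ 108.46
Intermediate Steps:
q(j) = (-43 + j)*(87 + j) (q(j) = (j - 43)*(j + 87) = (-43 + j)*(87 + j))
√(q(-135) + 3220) = √((-3741 + (-135)² + 44*(-135)) + 3220) = √((-3741 + 18225 - 5940) + 3220) = √(8544 + 3220) = √11764 = 2*√2941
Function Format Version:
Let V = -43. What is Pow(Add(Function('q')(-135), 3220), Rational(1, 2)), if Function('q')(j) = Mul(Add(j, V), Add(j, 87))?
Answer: Mul(2, Pow(2941, Rational(1, 2))) ≈ 108.46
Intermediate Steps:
Function('q')(j) = Mul(Add(-43, j), Add(87, j)) (Function('q')(j) = Mul(Add(j, -43), Add(j, 87)) = Mul(Add(-43, j), Add(87, j)))
Pow(Add(Function('q')(-135), 3220), Rational(1, 2)) = Pow(Add(Add(-3741, Pow(-135, 2), Mul(44, -135)), 3220), Rational(1, 2)) = Pow(Add(Add(-3741, 18225, -5940), 3220), Rational(1, 2)) = Pow(Add(8544, 3220), Rational(1, 2)) = Pow(11764, Rational(1, 2)) = Mul(2, Pow(2941, Rational(1, 2)))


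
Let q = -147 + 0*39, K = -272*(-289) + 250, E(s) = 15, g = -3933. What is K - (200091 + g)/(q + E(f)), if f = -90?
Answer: 1767569/22 ≈ 80344.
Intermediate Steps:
K = 78858 (K = 78608 + 250 = 78858)
q = -147 (q = -147 + 0 = -147)
K - (200091 + g)/(q + E(f)) = 78858 - (200091 - 3933)/(-147 + 15) = 78858 - 196158/(-132) = 78858 - 196158*(-1)/132 = 78858 - 1*(-32693/22) = 78858 + 32693/22 = 1767569/22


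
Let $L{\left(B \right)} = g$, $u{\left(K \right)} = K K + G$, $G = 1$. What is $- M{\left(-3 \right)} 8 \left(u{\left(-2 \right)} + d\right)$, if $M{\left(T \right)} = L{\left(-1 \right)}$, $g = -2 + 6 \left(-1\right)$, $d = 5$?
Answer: $640$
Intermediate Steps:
$u{\left(K \right)} = 1 + K^{2}$ ($u{\left(K \right)} = K K + 1 = K^{2} + 1 = 1 + K^{2}$)
$g = -8$ ($g = -2 - 6 = -8$)
$L{\left(B \right)} = -8$
$M{\left(T \right)} = -8$
$- M{\left(-3 \right)} 8 \left(u{\left(-2 \right)} + d\right) = - \left(-8\right) 8 \left(\left(1 + \left(-2\right)^{2}\right) + 5\right) = - \left(-8\right) 8 \left(\left(1 + 4\right) + 5\right) = - \left(-8\right) 8 \left(5 + 5\right) = - \left(-8\right) 8 \cdot 10 = - \left(-8\right) 80 = \left(-1\right) \left(-640\right) = 640$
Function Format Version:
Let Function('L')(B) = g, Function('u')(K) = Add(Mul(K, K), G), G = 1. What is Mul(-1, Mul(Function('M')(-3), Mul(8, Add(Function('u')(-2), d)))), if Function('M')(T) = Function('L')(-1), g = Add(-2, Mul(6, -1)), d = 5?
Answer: 640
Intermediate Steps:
Function('u')(K) = Add(1, Pow(K, 2)) (Function('u')(K) = Add(Mul(K, K), 1) = Add(Pow(K, 2), 1) = Add(1, Pow(K, 2)))
g = -8 (g = Add(-2, -6) = -8)
Function('L')(B) = -8
Function('M')(T) = -8
Mul(-1, Mul(Function('M')(-3), Mul(8, Add(Function('u')(-2), d)))) = Mul(-1, Mul(-8, Mul(8, Add(Add(1, Pow(-2, 2)), 5)))) = Mul(-1, Mul(-8, Mul(8, Add(Add(1, 4), 5)))) = Mul(-1, Mul(-8, Mul(8, Add(5, 5)))) = Mul(-1, Mul(-8, Mul(8, 10))) = Mul(-1, Mul(-8, 80)) = Mul(-1, -640) = 640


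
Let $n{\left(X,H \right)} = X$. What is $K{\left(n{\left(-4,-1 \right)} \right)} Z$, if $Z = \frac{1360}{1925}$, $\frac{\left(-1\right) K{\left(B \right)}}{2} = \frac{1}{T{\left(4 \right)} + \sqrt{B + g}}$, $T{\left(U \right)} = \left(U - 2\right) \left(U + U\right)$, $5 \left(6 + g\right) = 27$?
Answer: $- \frac{8704}{100331} + \frac{544 i \sqrt{115}}{501655} \approx -0.086753 + 0.011629 i$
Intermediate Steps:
$g = - \frac{3}{5}$ ($g = -6 + \frac{1}{5} \cdot 27 = -6 + \frac{27}{5} = - \frac{3}{5} \approx -0.6$)
$T{\left(U \right)} = 2 U \left(-2 + U\right)$ ($T{\left(U \right)} = \left(-2 + U\right) 2 U = 2 U \left(-2 + U\right)$)
$K{\left(B \right)} = - \frac{2}{16 + \sqrt{- \frac{3}{5} + B}}$ ($K{\left(B \right)} = - \frac{2}{2 \cdot 4 \left(-2 + 4\right) + \sqrt{B - \frac{3}{5}}} = - \frac{2}{2 \cdot 4 \cdot 2 + \sqrt{- \frac{3}{5} + B}} = - \frac{2}{16 + \sqrt{- \frac{3}{5} + B}}$)
$Z = \frac{272}{385}$ ($Z = 1360 \cdot \frac{1}{1925} = \frac{272}{385} \approx 0.70649$)
$K{\left(n{\left(-4,-1 \right)} \right)} Z = - \frac{10}{80 + \sqrt{5} \sqrt{-3 + 5 \left(-4\right)}} \frac{272}{385} = - \frac{10}{80 + \sqrt{5} \sqrt{-3 - 20}} \cdot \frac{272}{385} = - \frac{10}{80 + \sqrt{5} \sqrt{-23}} \cdot \frac{272}{385} = - \frac{10}{80 + \sqrt{5} i \sqrt{23}} \cdot \frac{272}{385} = - \frac{10}{80 + i \sqrt{115}} \cdot \frac{272}{385} = - \frac{544}{77 \left(80 + i \sqrt{115}\right)}$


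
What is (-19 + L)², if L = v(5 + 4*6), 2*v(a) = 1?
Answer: 1369/4 ≈ 342.25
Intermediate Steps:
v(a) = ½ (v(a) = (½)*1 = ½)
L = ½ ≈ 0.50000
(-19 + L)² = (-19 + ½)² = (-37/2)² = 1369/4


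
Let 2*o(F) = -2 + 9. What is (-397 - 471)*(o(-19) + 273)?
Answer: -240002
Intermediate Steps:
o(F) = 7/2 (o(F) = (-2 + 9)/2 = (½)*7 = 7/2)
(-397 - 471)*(o(-19) + 273) = (-397 - 471)*(7/2 + 273) = -868*553/2 = -240002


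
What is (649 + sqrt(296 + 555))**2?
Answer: (649 + sqrt(851))**2 ≈ 4.5992e+5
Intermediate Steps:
(649 + sqrt(296 + 555))**2 = (649 + sqrt(851))**2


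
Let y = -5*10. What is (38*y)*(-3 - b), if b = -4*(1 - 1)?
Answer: 5700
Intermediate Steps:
b = 0 (b = -4*0 = 0)
y = -50
(38*y)*(-3 - b) = (38*(-50))*(-3 - 1*0) = -1900*(-3 + 0) = -1900*(-3) = 5700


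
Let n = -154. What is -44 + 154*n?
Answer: -23760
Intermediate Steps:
-44 + 154*n = -44 + 154*(-154) = -44 - 23716 = -23760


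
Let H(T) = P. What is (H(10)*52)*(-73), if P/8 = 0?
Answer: 0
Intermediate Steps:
P = 0 (P = 8*0 = 0)
H(T) = 0
(H(10)*52)*(-73) = (0*52)*(-73) = 0*(-73) = 0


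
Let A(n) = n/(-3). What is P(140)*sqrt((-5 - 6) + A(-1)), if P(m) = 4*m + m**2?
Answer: 26880*I*sqrt(6) ≈ 65842.0*I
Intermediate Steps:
A(n) = -n/3 (A(n) = n*(-1/3) = -n/3)
P(m) = m**2 + 4*m
P(140)*sqrt((-5 - 6) + A(-1)) = (140*(4 + 140))*sqrt((-5 - 6) - 1/3*(-1)) = (140*144)*sqrt(-11 + 1/3) = 20160*sqrt(-32/3) = 20160*(4*I*sqrt(6)/3) = 26880*I*sqrt(6)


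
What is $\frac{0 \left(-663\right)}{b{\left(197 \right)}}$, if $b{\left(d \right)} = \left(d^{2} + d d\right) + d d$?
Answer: $0$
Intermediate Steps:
$b{\left(d \right)} = 3 d^{2}$ ($b{\left(d \right)} = \left(d^{2} + d^{2}\right) + d^{2} = 2 d^{2} + d^{2} = 3 d^{2}$)
$\frac{0 \left(-663\right)}{b{\left(197 \right)}} = \frac{0 \left(-663\right)}{3 \cdot 197^{2}} = \frac{0}{3 \cdot 38809} = \frac{0}{116427} = 0 \cdot \frac{1}{116427} = 0$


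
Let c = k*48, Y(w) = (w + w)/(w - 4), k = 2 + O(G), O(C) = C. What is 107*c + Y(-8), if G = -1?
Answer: 15412/3 ≈ 5137.3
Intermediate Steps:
k = 1 (k = 2 - 1 = 1)
Y(w) = 2*w/(-4 + w) (Y(w) = (2*w)/(-4 + w) = 2*w/(-4 + w))
c = 48 (c = 1*48 = 48)
107*c + Y(-8) = 107*48 + 2*(-8)/(-4 - 8) = 5136 + 2*(-8)/(-12) = 5136 + 2*(-8)*(-1/12) = 5136 + 4/3 = 15412/3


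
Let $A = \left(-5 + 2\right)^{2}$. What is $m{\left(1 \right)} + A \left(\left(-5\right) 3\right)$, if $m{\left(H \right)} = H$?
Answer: $-134$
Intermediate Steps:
$A = 9$ ($A = \left(-3\right)^{2} = 9$)
$m{\left(1 \right)} + A \left(\left(-5\right) 3\right) = 1 + 9 \left(\left(-5\right) 3\right) = 1 + 9 \left(-15\right) = 1 - 135 = -134$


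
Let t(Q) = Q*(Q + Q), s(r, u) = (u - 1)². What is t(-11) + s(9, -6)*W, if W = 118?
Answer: 6024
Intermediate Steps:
s(r, u) = (-1 + u)²
t(Q) = 2*Q² (t(Q) = Q*(2*Q) = 2*Q²)
t(-11) + s(9, -6)*W = 2*(-11)² + (-1 - 6)²*118 = 2*121 + (-7)²*118 = 242 + 49*118 = 242 + 5782 = 6024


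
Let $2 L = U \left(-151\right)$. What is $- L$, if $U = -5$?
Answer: $- \frac{755}{2} \approx -377.5$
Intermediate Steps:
$L = \frac{755}{2}$ ($L = \frac{\left(-5\right) \left(-151\right)}{2} = \frac{1}{2} \cdot 755 = \frac{755}{2} \approx 377.5$)
$- L = \left(-1\right) \frac{755}{2} = - \frac{755}{2}$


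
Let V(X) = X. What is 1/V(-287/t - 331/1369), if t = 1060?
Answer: -1451140/743763 ≈ -1.9511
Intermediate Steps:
1/V(-287/t - 331/1369) = 1/(-287/1060 - 331/1369) = 1/(-743763/1451140) = -1451140/743763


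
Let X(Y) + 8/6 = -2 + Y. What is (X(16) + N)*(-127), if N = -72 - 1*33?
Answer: 35179/3 ≈ 11726.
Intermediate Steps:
X(Y) = -10/3 + Y (X(Y) = -4/3 + (-2 + Y) = -10/3 + Y)
N = -105 (N = -72 - 33 = -105)
(X(16) + N)*(-127) = ((-10/3 + 16) - 105)*(-127) = (38/3 - 105)*(-127) = -277/3*(-127) = 35179/3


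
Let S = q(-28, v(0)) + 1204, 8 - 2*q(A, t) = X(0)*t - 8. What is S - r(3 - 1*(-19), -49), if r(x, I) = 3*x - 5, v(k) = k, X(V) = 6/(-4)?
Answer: 1151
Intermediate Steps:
X(V) = -3/2 (X(V) = 6*(-¼) = -3/2)
q(A, t) = 8 + 3*t/4 (q(A, t) = 4 - (-3*t/2 - 8)/2 = 4 - (-8 - 3*t/2)/2 = 4 + (4 + 3*t/4) = 8 + 3*t/4)
r(x, I) = -5 + 3*x
S = 1212 (S = (8 + (¾)*0) + 1204 = (8 + 0) + 1204 = 8 + 1204 = 1212)
S - r(3 - 1*(-19), -49) = 1212 - (-5 + 3*(3 - 1*(-19))) = 1212 - (-5 + 3*(3 + 19)) = 1212 - (-5 + 3*22) = 1212 - (-5 + 66) = 1212 - 1*61 = 1212 - 61 = 1151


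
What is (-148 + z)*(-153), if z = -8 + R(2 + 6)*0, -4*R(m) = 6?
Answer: 23868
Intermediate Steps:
R(m) = -3/2 (R(m) = -1/4*6 = -3/2)
z = -8 (z = -8 - 3/2*0 = -8 + 0 = -8)
(-148 + z)*(-153) = (-148 - 8)*(-153) = -156*(-153) = 23868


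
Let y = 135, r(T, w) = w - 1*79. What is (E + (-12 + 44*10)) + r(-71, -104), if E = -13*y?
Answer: -1510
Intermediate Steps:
r(T, w) = -79 + w (r(T, w) = w - 79 = -79 + w)
E = -1755 (E = -13*135 = -1755)
(E + (-12 + 44*10)) + r(-71, -104) = (-1755 + (-12 + 44*10)) + (-79 - 104) = (-1755 + (-12 + 440)) - 183 = (-1755 + 428) - 183 = -1327 - 183 = -1510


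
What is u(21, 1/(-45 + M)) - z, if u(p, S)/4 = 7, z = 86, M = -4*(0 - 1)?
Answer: -58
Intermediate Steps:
M = 4 (M = -4*(-1) = 4)
u(p, S) = 28 (u(p, S) = 4*7 = 28)
u(21, 1/(-45 + M)) - z = 28 - 1*86 = 28 - 86 = -58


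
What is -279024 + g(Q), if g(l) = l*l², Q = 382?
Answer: 55463944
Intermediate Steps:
g(l) = l³
-279024 + g(Q) = -279024 + 382³ = -279024 + 55742968 = 55463944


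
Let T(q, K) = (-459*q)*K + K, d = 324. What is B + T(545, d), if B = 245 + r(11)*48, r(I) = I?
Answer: -81049123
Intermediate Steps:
T(q, K) = K - 459*K*q (T(q, K) = -459*K*q + K = K - 459*K*q)
B = 773 (B = 245 + 11*48 = 245 + 528 = 773)
B + T(545, d) = 773 + 324*(1 - 459*545) = 773 + 324*(1 - 250155) = 773 + 324*(-250154) = 773 - 81049896 = -81049123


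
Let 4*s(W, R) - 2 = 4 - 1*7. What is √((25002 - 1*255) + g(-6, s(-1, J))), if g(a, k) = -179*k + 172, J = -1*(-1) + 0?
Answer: 3*√11095/2 ≈ 158.00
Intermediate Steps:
J = 1 (J = 1 + 0 = 1)
s(W, R) = -¼ (s(W, R) = ½ + (4 - 1*7)/4 = ½ + (4 - 7)/4 = ½ + (¼)*(-3) = ½ - ¾ = -¼)
g(a, k) = 172 - 179*k
√((25002 - 1*255) + g(-6, s(-1, J))) = √((25002 - 1*255) + (172 - 179*(-¼))) = √((25002 - 255) + (172 + 179/4)) = √(24747 + 867/4) = √(99855/4) = 3*√11095/2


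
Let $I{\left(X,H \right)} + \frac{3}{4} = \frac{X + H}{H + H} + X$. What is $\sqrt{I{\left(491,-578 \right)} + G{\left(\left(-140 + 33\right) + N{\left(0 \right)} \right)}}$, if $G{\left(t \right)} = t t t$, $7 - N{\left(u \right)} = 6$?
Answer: $\frac{172 i \sqrt{11630}}{17} \approx 1091.1 i$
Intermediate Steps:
$N{\left(u \right)} = 1$ ($N{\left(u \right)} = 7 - 6 = 1$)
$I{\left(X,H \right)} = - \frac{3}{4} + X + \frac{H + X}{2 H}$ ($I{\left(X,H \right)} = - \frac{3}{4} + \left(\frac{X + H}{H + H} + X\right) = - \frac{3}{4} + \left(\frac{H + X}{2 H} + X\right) = - \frac{3}{4} + \left(X + \frac{H + X}{2 H}\right) = - \frac{3}{4} + X + \frac{H + X}{2 H}$)
$G{\left(t \right)} = t^{3}$ ($G{\left(t \right)} = t^{2} t = t^{3}$)
$\sqrt{I{\left(491,-578 \right)} + G{\left(\left(-140 + 33\right) + N{\left(0 \right)} \right)}} = \sqrt{\left(- \frac{1}{4} + 491 + \frac{1}{2} \cdot 491 \frac{1}{-578}\right) + \left(\left(-140 + 33\right) + 1\right)^{3}} = \sqrt{\left(- \frac{1}{4} + 491 + \frac{1}{2} \cdot 491 \left(- \frac{1}{578}\right)\right) + \left(-107 + 1\right)^{3}} = \sqrt{\left(- \frac{1}{4} + 491 - \frac{491}{1156}\right) + \left(-106\right)^{3}} = \sqrt{\frac{141704}{289} - 1191016} = \sqrt{- \frac{344061920}{289}} = \frac{172 i \sqrt{11630}}{17}$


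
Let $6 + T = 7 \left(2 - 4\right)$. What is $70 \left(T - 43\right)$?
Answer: $-4410$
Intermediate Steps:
$T = -20$ ($T = -6 + 7 \left(2 - 4\right) = -6 + 7 \left(-2\right) = -6 - 14 = -20$)
$70 \left(T - 43\right) = 70 \left(-20 - 43\right) = 70 \left(-63\right) = -4410$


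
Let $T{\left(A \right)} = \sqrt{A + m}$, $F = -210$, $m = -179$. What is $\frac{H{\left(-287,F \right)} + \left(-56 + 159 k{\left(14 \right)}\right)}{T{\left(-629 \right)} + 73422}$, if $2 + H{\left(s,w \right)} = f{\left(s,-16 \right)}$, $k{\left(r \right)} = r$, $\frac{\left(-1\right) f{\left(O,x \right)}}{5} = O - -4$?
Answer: $\frac{131535513}{2695395446} - \frac{3583 i \sqrt{202}}{2695395446} \approx 0.0488 - 1.8893 \cdot 10^{-5} i$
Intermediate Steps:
$f{\left(O,x \right)} = -20 - 5 O$ ($f{\left(O,x \right)} = - 5 \left(O - -4\right) = - 5 \left(O + 4\right) = - 5 \left(4 + O\right) = -20 - 5 O$)
$H{\left(s,w \right)} = -22 - 5 s$ ($H{\left(s,w \right)} = -2 - \left(20 + 5 s\right) = -22 - 5 s$)
$T{\left(A \right)} = \sqrt{-179 + A}$ ($T{\left(A \right)} = \sqrt{A - 179} = \sqrt{-179 + A}$)
$\frac{H{\left(-287,F \right)} + \left(-56 + 159 k{\left(14 \right)}\right)}{T{\left(-629 \right)} + 73422} = \frac{\left(-22 - -1435\right) + \left(-56 + 159 \cdot 14\right)}{\sqrt{-179 - 629} + 73422} = \frac{\left(-22 + 1435\right) + \left(-56 + 2226\right)}{\sqrt{-808} + 73422} = \frac{1413 + 2170}{2 i \sqrt{202} + 73422} = \frac{3583}{73422 + 2 i \sqrt{202}}$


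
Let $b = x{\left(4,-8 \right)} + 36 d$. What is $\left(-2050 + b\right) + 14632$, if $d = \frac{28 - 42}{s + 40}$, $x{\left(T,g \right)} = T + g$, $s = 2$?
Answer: $12566$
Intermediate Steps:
$d = - \frac{1}{3}$ ($d = \frac{28 - 42}{2 + 40} = - \frac{14}{42} = \left(-14\right) \frac{1}{42} = - \frac{1}{3} \approx -0.33333$)
$b = -16$ ($b = \left(4 - 8\right) + 36 \left(- \frac{1}{3}\right) = -4 - 12 = -16$)
$\left(-2050 + b\right) + 14632 = \left(-2050 - 16\right) + 14632 = -2066 + 14632 = 12566$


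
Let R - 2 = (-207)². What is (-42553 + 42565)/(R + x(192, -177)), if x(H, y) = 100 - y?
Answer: 1/3594 ≈ 0.00027824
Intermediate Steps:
R = 42851 (R = 2 + (-207)² = 2 + 42849 = 42851)
(-42553 + 42565)/(R + x(192, -177)) = (-42553 + 42565)/(42851 + (100 - 1*(-177))) = 12/(42851 + (100 + 177)) = 12/(42851 + 277) = 12/43128 = 12*(1/43128) = 1/3594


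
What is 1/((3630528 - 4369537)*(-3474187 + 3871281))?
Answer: -1/293456039846 ≈ -3.4077e-12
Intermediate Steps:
1/((3630528 - 4369537)*(-3474187 + 3871281)) = 1/(-739009*397094) = 1/(-293456039846) = -1/293456039846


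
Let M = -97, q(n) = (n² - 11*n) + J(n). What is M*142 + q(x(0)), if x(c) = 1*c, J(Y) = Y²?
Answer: -13774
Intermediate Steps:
x(c) = c
q(n) = -11*n + 2*n² (q(n) = (n² - 11*n) + n² = -11*n + 2*n²)
M*142 + q(x(0)) = -97*142 + 0*(-11 + 2*0) = -13774 + 0*(-11 + 0) = -13774 + 0*(-11) = -13774 + 0 = -13774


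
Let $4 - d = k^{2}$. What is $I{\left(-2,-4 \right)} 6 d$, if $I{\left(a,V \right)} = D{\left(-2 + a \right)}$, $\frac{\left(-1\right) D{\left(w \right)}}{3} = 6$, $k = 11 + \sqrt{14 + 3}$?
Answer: $14472 + 2376 \sqrt{17} \approx 24269.0$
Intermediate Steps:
$k = 11 + \sqrt{17} \approx 15.123$
$D{\left(w \right)} = -18$ ($D{\left(w \right)} = \left(-3\right) 6 = -18$)
$I{\left(a,V \right)} = -18$
$d = 4 - \left(11 + \sqrt{17}\right)^{2} \approx -224.71$
$I{\left(-2,-4 \right)} 6 d = \left(-18\right) 6 \left(4 - \left(11 + \sqrt{17}\right)^{2}\right) = - 108 \left(4 - \left(11 + \sqrt{17}\right)^{2}\right) = -432 + 108 \left(11 + \sqrt{17}\right)^{2}$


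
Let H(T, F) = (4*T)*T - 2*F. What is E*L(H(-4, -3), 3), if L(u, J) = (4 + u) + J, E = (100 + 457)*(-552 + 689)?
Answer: 5875793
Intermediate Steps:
E = 76309 (E = 557*137 = 76309)
H(T, F) = -2*F + 4*T**2 (H(T, F) = 4*T**2 - 2*F = -2*F + 4*T**2)
L(u, J) = 4 + J + u
E*L(H(-4, -3), 3) = 76309*(4 + 3 + (-2*(-3) + 4*(-4)**2)) = 76309*(4 + 3 + (6 + 4*16)) = 76309*(4 + 3 + (6 + 64)) = 76309*(4 + 3 + 70) = 76309*77 = 5875793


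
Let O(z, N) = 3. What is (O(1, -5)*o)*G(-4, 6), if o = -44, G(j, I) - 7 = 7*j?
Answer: 2772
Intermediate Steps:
G(j, I) = 7 + 7*j
(O(1, -5)*o)*G(-4, 6) = (3*(-44))*(7 + 7*(-4)) = -132*(7 - 28) = -132*(-21) = 2772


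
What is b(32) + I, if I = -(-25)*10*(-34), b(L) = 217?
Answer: -8283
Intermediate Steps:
I = -8500 (I = -25*(-10)*(-34) = 250*(-34) = -8500)
b(32) + I = 217 - 8500 = -8283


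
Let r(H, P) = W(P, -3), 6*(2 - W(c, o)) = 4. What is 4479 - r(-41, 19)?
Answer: 13433/3 ≈ 4477.7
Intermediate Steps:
W(c, o) = 4/3 (W(c, o) = 2 - ⅙*4 = 2 - ⅔ = 4/3)
r(H, P) = 4/3
4479 - r(-41, 19) = 4479 - 1*4/3 = 4479 - 4/3 = 13433/3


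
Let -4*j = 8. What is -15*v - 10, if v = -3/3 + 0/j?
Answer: 5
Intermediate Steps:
j = -2 (j = -¼*8 = -2)
v = -1 (v = -3/3 + 0/(-2) = -3*⅓ + 0*(-½) = -1 + 0 = -1)
-15*v - 10 = -15*(-1) - 10 = 15 - 10 = 5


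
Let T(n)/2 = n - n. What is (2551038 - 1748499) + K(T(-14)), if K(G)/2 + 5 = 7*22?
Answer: 802837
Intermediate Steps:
T(n) = 0 (T(n) = 2*(n - n) = 2*0 = 0)
K(G) = 298 (K(G) = -10 + 2*(7*22) = -10 + 2*154 = -10 + 308 = 298)
(2551038 - 1748499) + K(T(-14)) = (2551038 - 1748499) + 298 = 802539 + 298 = 802837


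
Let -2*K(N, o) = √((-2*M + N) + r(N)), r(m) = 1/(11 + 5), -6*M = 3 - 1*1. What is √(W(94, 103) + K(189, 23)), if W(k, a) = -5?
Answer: √(-720 - 6*√27321)/12 ≈ 3.4478*I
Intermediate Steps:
M = -⅓ (M = -(3 - 1*1)/6 = -(3 - 1)/6 = -⅙*2 = -⅓ ≈ -0.33333)
r(m) = 1/16
K(N, o) = -√(35/48 + N)/2 (K(N, o) = -√((-2*(-⅓) + N) + 1/16)/2 = -√((⅔ + N) + 1/16)/2 = -√(35/48 + N)/2)
√(W(94, 103) + K(189, 23)) = √(-5 - √(105 + 144*189)/24) = √(-5 - √(105 + 27216)/24) = √(-5 - √27321/24)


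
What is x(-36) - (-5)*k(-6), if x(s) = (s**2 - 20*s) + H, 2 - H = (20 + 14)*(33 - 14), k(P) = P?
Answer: 1342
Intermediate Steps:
H = -644 (H = 2 - (20 + 14)*(33 - 14) = 2 - 34*19 = 2 - 1*646 = 2 - 646 = -644)
x(s) = -644 + s**2 - 20*s (x(s) = (s**2 - 20*s) - 644 = -644 + s**2 - 20*s)
x(-36) - (-5)*k(-6) = (-644 + (-36)**2 - 20*(-36)) - (-5)*(-6) = (-644 + 1296 + 720) - 1*30 = 1372 - 30 = 1342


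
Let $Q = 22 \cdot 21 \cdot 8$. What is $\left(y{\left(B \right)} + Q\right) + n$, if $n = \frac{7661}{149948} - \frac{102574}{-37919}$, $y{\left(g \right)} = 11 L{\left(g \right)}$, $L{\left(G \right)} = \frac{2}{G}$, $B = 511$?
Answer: $\frac{1535257300769851}{415069109476} \approx 3698.8$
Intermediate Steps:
$y{\left(g \right)} = \frac{22}{g}$ ($y{\left(g \right)} = 11 \frac{2}{g} = \frac{22}{g}$)
$n = \frac{15671263611}{5685878212}$ ($n = 7661 \cdot \frac{1}{149948} - - \frac{102574}{37919} = \frac{7661}{149948} + \frac{102574}{37919} = \frac{15671263611}{5685878212} \approx 2.7562$)
$Q = 3696$ ($Q = 462 \cdot 8 = 3696$)
$\left(y{\left(B \right)} + Q\right) + n = \left(\frac{22}{511} + 3696\right) + \frac{15671263611}{5685878212} = \frac{1888678}{511} + \frac{15671263611}{5685878212} = \frac{1535257300769851}{415069109476}$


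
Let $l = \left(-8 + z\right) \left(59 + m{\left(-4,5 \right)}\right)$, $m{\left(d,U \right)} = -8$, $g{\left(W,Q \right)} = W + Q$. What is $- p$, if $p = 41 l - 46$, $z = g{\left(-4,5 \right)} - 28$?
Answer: $73231$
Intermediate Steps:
$g{\left(W,Q \right)} = Q + W$
$z = -27$ ($z = \left(5 - 4\right) - 28 = 1 - 28 = -27$)
$l = -1785$ ($l = \left(-8 - 27\right) \left(59 - 8\right) = \left(-35\right) 51 = -1785$)
$p = -73231$ ($p = 41 \left(-1785\right) - 46 = -73185 - 46 = -73231$)
$- p = \left(-1\right) \left(-73231\right) = 73231$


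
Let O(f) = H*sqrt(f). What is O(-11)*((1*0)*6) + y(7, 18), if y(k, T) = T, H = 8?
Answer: 18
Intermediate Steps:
O(f) = 8*sqrt(f)
O(-11)*((1*0)*6) + y(7, 18) = (8*sqrt(-11))*((1*0)*6) + 18 = (8*(I*sqrt(11)))*(0*6) + 18 = (8*I*sqrt(11))*0 + 18 = 0 + 18 = 18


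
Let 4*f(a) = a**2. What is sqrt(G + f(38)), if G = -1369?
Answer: 12*I*sqrt(7) ≈ 31.749*I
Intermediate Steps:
f(a) = a**2/4
sqrt(G + f(38)) = sqrt(-1369 + (1/4)*38**2) = sqrt(-1369 + (1/4)*1444) = sqrt(-1369 + 361) = sqrt(-1008) = 12*I*sqrt(7)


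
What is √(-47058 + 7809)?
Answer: 21*I*√89 ≈ 198.11*I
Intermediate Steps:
√(-47058 + 7809) = √(-39249) = 21*I*√89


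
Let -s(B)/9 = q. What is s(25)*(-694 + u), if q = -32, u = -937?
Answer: -469728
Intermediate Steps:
s(B) = 288 (s(B) = -9*(-32) = 288)
s(25)*(-694 + u) = 288*(-694 - 937) = 288*(-1631) = -469728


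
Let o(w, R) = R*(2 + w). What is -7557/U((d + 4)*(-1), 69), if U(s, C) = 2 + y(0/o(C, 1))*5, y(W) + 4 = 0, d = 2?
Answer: 2519/6 ≈ 419.83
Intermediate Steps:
y(W) = -4 (y(W) = -4 + 0 = -4)
U(s, C) = -18 (U(s, C) = 2 - 4*5 = 2 - 20 = -18)
-7557/U((d + 4)*(-1), 69) = -7557/(-18) = -7557*(-1/18) = 2519/6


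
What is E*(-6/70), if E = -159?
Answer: 477/35 ≈ 13.629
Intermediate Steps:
E*(-6/70) = -(-954)/70 = -159*(-3/35) = 477/35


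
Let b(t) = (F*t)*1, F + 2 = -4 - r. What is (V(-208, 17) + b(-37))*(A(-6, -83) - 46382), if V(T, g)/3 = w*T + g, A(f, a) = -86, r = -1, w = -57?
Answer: -1663740272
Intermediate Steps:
F = -5 (F = -2 + (-4 - 1*(-1)) = -2 + (-4 + 1) = -2 - 3 = -5)
V(T, g) = -171*T + 3*g (V(T, g) = 3*(-57*T + g) = 3*(g - 57*T) = -171*T + 3*g)
b(t) = -5*t (b(t) = -5*t*1 = -5*t)
(V(-208, 17) + b(-37))*(A(-6, -83) - 46382) = ((-171*(-208) + 3*17) - 5*(-37))*(-86 - 46382) = ((35568 + 51) + 185)*(-46468) = (35619 + 185)*(-46468) = 35804*(-46468) = -1663740272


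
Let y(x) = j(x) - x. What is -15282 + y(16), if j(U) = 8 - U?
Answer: -15306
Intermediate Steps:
y(x) = 8 - 2*x (y(x) = (8 - x) - x = 8 - 2*x)
-15282 + y(16) = -15282 + (8 - 2*16) = -15282 + (8 - 32) = -15282 - 24 = -15306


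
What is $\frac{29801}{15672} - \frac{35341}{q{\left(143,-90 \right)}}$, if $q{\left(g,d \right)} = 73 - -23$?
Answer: $- \frac{7652823}{20896} \approx -366.23$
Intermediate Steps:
$q{\left(g,d \right)} = 96$ ($q{\left(g,d \right)} = 73 + 23 = 96$)
$\frac{29801}{15672} - \frac{35341}{q{\left(143,-90 \right)}} = \frac{29801}{15672} - \frac{35341}{96} = - \frac{7652823}{20896}$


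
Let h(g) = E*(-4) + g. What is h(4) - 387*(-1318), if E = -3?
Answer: 510082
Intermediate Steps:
h(g) = 12 + g (h(g) = -3*(-4) + g = 12 + g)
h(4) - 387*(-1318) = (12 + 4) - 387*(-1318) = 16 + 510066 = 510082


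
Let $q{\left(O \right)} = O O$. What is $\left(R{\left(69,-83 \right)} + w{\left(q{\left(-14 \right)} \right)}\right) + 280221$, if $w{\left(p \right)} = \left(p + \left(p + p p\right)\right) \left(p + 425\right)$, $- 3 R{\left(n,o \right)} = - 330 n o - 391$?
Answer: $\frac{71250448}{3} \approx 2.375 \cdot 10^{7}$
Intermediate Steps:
$q{\left(O \right)} = O^{2}$
$R{\left(n,o \right)} = \frac{391}{3} + 110 n o$ ($R{\left(n,o \right)} = - \frac{- 330 n o - 391}{3} = - \frac{-391 - 330 n o}{3} = \frac{391}{3} + 110 n o$)
$w{\left(p \right)} = \left(425 + p\right) \left(p^{2} + 2 p\right)$ ($w{\left(p \right)} = \left(p + \left(p + p^{2}\right)\right) \left(425 + p\right) = \left(p^{2} + 2 p\right) \left(425 + p\right) = \left(425 + p\right) \left(p^{2} + 2 p\right)$)
$\left(R{\left(69,-83 \right)} + w{\left(q{\left(-14 \right)} \right)}\right) + 280221 = \left(\left(\frac{391}{3} + 110 \cdot 69 \left(-83\right)\right) + \left(-14\right)^{2} \left(850 + \left(\left(-14\right)^{2}\right)^{2} + 427 \left(-14\right)^{2}\right)\right) + 280221 = \left(\left(\frac{391}{3} - 629970\right) + 196 \left(850 + 196^{2} + 427 \cdot 196\right)\right) + 280221 = \left(- \frac{1889519}{3} + 196 \left(850 + 38416 + 83692\right)\right) + 280221 = \left(- \frac{1889519}{3} + 196 \cdot 122958\right) + 280221 = \left(- \frac{1889519}{3} + 24099768\right) + 280221 = \frac{70409785}{3} + 280221 = \frac{71250448}{3}$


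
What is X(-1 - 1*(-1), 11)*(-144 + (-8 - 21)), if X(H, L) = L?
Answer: -1903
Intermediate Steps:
X(-1 - 1*(-1), 11)*(-144 + (-8 - 21)) = 11*(-144 + (-8 - 21)) = 11*(-144 - 29) = 11*(-173) = -1903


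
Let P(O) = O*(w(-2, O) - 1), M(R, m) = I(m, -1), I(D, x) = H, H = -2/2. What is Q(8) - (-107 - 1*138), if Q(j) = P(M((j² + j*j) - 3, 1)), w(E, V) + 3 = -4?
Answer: 253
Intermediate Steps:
H = -1 (H = -2*½ = -1)
w(E, V) = -7 (w(E, V) = -3 - 4 = -7)
I(D, x) = -1
M(R, m) = -1
P(O) = -8*O (P(O) = O*(-7 - 1) = O*(-8) = -8*O)
Q(j) = 8 (Q(j) = -8*(-1) = 8)
Q(8) - (-107 - 1*138) = 8 - (-107 - 1*138) = 8 - (-107 - 138) = 8 - 1*(-245) = 8 + 245 = 253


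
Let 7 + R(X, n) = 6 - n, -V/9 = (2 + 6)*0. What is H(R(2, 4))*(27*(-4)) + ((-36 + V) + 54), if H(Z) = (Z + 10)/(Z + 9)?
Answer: -117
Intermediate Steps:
V = 0 (V = -9*(2 + 6)*0 = -72*0 = -9*0 = 0)
R(X, n) = -1 - n (R(X, n) = -7 + (6 - n) = -1 - n)
H(Z) = (10 + Z)/(9 + Z)
H(R(2, 4))*(27*(-4)) + ((-36 + V) + 54) = ((10 + (-1 - 1*4))/(9 + (-1 - 1*4)))*(27*(-4)) + ((-36 + 0) + 54) = ((10 + (-1 - 4))/(9 + (-1 - 4)))*(-108) + (-36 + 54) = ((10 - 5)/(9 - 5))*(-108) + 18 = (5/4)*(-108) + 18 = -135 + 18 = -117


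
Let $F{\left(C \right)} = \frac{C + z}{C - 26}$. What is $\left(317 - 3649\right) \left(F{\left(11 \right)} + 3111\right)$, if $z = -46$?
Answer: $- \frac{31120880}{3} \approx -1.0374 \cdot 10^{7}$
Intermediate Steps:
$F{\left(C \right)} = \frac{-46 + C}{-26 + C}$ ($F{\left(C \right)} = \frac{C - 46}{C - 26} = \frac{-46 + C}{-26 + C}$)
$\left(317 - 3649\right) \left(F{\left(11 \right)} + 3111\right) = \left(317 - 3649\right) \left(\frac{-46 + 11}{-26 + 11} + 3111\right) = - 3332 \left(\frac{1}{-15} \left(-35\right) + 3111\right) = - 3332 \left(\left(- \frac{1}{15}\right) \left(-35\right) + 3111\right) = - 3332 \left(\frac{7}{3} + 3111\right) = \left(-3332\right) \frac{9340}{3} = - \frac{31120880}{3}$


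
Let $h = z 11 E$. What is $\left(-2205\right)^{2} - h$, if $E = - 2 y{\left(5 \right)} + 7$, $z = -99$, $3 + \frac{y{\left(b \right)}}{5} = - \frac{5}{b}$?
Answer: $4913208$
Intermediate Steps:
$y{\left(b \right)} = -15 - \frac{25}{b}$ ($y{\left(b \right)} = -15 + 5 \left(- \frac{5}{b}\right) = -15 - \frac{25}{b}$)
$E = 47$ ($E = - 2 \left(-15 - \frac{25}{5}\right) + 7 = - 2 \left(-15 - 5\right) + 7 = \left(-2\right) \left(-20\right) + 7 = 40 + 7 = 47$)
$h = -51183$ ($h = \left(-99\right) 11 \cdot 47 = \left(-1089\right) 47 = -51183$)
$\left(-2205\right)^{2} - h = \left(-2205\right)^{2} - -51183 = 4862025 + 51183 = 4913208$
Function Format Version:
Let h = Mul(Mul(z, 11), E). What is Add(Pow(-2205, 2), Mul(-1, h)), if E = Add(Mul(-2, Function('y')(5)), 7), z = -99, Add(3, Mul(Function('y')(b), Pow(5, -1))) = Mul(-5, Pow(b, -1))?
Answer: 4913208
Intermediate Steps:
Function('y')(b) = Add(-15, Mul(-25, Pow(b, -1))) (Function('y')(b) = Add(-15, Mul(5, Mul(-5, Pow(b, -1)))) = Add(-15, Mul(-25, Pow(b, -1))))
E = 47 (E = Add(Mul(-2, Add(-15, Mul(-25, Pow(5, -1)))), 7) = Add(Mul(-2, Add(-15, Mul(-25, Rational(1, 5)))), 7) = Add(Mul(-2, Add(-15, -5)), 7) = Add(Mul(-2, -20), 7) = Add(40, 7) = 47)
h = -51183 (h = Mul(Mul(-99, 11), 47) = Mul(-1089, 47) = -51183)
Add(Pow(-2205, 2), Mul(-1, h)) = Add(Pow(-2205, 2), Mul(-1, -51183)) = Add(4862025, 51183) = 4913208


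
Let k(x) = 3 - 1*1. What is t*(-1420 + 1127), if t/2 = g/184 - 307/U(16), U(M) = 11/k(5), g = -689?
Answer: 35322615/1012 ≈ 34904.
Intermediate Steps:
k(x) = 2 (k(x) = 3 - 1 = 2)
U(M) = 11/2
t = -120555/1012 (t = 2*(-689/184 - 307/11/2) = 2*(-689*1/184 - 307*2/11) = 2*(-689/184 - 614/11) = 2*(-120555/2024) = -120555/1012 ≈ -119.13)
t*(-1420 + 1127) = -120555*(-1420 + 1127)/1012 = -120555/1012*(-293) = 35322615/1012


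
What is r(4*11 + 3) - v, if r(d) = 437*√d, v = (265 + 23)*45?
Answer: -12960 + 437*√47 ≈ -9964.1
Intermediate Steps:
v = 12960 (v = 288*45 = 12960)
r(4*11 + 3) - v = 437*√(4*11 + 3) - 1*12960 = 437*√(44 + 3) - 12960 = 437*√47 - 12960 = -12960 + 437*√47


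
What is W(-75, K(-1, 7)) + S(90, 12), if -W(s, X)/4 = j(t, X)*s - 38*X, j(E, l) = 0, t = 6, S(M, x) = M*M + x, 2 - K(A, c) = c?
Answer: 7352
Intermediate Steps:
K(A, c) = 2 - c
S(M, x) = x + M**2 (S(M, x) = M**2 + x = x + M**2)
W(s, X) = 152*X (W(s, X) = -4*(0*s - 38*X) = -4*(0 - 38*X) = -(-152)*X = 152*X)
W(-75, K(-1, 7)) + S(90, 12) = 152*(2 - 1*7) + (12 + 90**2) = 152*(2 - 7) + (12 + 8100) = 152*(-5) + 8112 = -760 + 8112 = 7352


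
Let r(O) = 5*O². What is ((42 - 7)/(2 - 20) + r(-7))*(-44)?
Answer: -96250/9 ≈ -10694.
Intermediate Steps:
((42 - 7)/(2 - 20) + r(-7))*(-44) = ((42 - 7)/(2 - 20) + 5*(-7)²)*(-44) = (35/(-18) + 5*49)*(-44) = (35*(-1/18) + 245)*(-44) = (-35/18 + 245)*(-44) = (4375/18)*(-44) = -96250/9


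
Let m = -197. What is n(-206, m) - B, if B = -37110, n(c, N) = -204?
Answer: 36906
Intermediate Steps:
n(-206, m) - B = -204 - 1*(-37110) = -204 + 37110 = 36906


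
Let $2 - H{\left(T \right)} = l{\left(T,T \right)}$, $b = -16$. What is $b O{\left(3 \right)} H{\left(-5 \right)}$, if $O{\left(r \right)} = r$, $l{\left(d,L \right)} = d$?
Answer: $-336$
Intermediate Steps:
$H{\left(T \right)} = 2 - T$
$b O{\left(3 \right)} H{\left(-5 \right)} = \left(-16\right) 3 \left(2 - -5\right) = - 48 \left(2 + 5\right) = \left(-48\right) 7 = -336$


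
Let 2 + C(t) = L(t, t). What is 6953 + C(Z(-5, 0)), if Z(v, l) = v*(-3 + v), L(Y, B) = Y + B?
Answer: 7031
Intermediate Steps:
L(Y, B) = B + Y
C(t) = -2 + 2*t (C(t) = -2 + (t + t) = -2 + 2*t)
6953 + C(Z(-5, 0)) = 6953 + (-2 + 2*(-5*(-3 - 5))) = 6953 + (-2 + 2*(-5*(-8))) = 6953 + (-2 + 2*40) = 6953 + (-2 + 80) = 6953 + 78 = 7031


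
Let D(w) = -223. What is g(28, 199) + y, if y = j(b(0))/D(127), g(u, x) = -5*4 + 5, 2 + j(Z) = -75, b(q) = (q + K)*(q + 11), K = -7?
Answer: -3268/223 ≈ -14.655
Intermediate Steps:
b(q) = (-7 + q)*(11 + q) (b(q) = (q - 7)*(q + 11) = (-7 + q)*(11 + q))
j(Z) = -77 (j(Z) = -2 - 75 = -77)
g(u, x) = -15 (g(u, x) = -20 + 5 = -15)
y = 77/223 (y = -77/(-223) = -77*(-1/223) = 77/223 ≈ 0.34529)
g(28, 199) + y = -15 + 77/223 = -3268/223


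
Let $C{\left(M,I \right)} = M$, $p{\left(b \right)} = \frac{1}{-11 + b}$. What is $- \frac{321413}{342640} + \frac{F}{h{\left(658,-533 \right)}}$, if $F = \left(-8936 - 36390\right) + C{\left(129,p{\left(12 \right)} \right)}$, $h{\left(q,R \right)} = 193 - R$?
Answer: $- \frac{7859822959}{124378320} \approx -63.193$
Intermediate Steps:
$F = -45197$ ($F = \left(-8936 - 36390\right) + 129 = -45326 + 129 = -45197$)
$- \frac{321413}{342640} + \frac{F}{h{\left(658,-533 \right)}} = - \frac{321413}{342640} - \frac{45197}{193 - -533} = \left(-321413\right) \frac{1}{342640} - \frac{45197}{193 + 533} = - \frac{321413}{342640} - \frac{45197}{726} = - \frac{7859822959}{124378320}$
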